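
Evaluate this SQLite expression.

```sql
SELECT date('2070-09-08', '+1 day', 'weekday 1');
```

Advancing 1 more day within September lands on 2070-09-09.
`weekday 1` advances to the next Monday; 2070-09-09 is a Tuesday, so it moves forward to 2070-09-15.

2070-09-15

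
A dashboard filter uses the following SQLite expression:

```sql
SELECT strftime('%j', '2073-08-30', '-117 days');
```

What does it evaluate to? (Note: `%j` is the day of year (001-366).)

125

First apply '-117 days': 2073-08-30 → 2073-05-05.
Day-of-year for 2073-05-05: days since 2073-01-01 inclusive = 125, zero-padded to 125.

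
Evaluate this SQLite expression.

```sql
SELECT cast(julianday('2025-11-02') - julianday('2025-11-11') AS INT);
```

Both dates are in November 2025: 11 − 2 = 9.
The subtraction is earlier − later, so the result is −9 → -9.

-9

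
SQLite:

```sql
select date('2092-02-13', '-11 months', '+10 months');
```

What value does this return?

2092-01-13

Adding -11 months to 2092-02-13 gives 2091-03-13.
Adding +10 months to 2091-03-13 gives 2092-01-13.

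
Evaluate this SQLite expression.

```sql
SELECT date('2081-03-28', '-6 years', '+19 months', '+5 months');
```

2077-03-28

Adding -6 years to 2081-03-28 gives 2075-03-28.
Adding +19 months to 2075-03-28 gives 2076-10-28.
Adding +5 months to 2076-10-28 gives 2077-03-28.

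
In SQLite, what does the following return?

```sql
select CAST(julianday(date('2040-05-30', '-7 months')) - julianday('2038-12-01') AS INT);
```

333

Adding -7 months to 2040-05-30 gives 2039-10-30.
30 days remain in December 2038 after the 1st (31 − 1).
Full months from January 2039 through September 2039 contribute their day counts.
Then 30 days into October 2039.
Total: 30 + 31 + 28 + 31 + 30 + 31 + 30 + 31 + 31 + 30 + 30 = 333.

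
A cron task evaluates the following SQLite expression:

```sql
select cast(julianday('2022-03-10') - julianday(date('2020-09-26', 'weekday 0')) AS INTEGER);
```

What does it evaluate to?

529

`weekday 0` advances to the next Sunday; 2020-09-26 is a Saturday, so it moves forward to 2020-09-27.
3 days remain in September 2020 after the 27th (30 − 27).
Full months from October 2020 through February 2022 contribute their day counts.
Then 10 days into March 2022.
Total: 3 + 31 + 30 + 31 + 31 + 28 + 31 + 30 + 31 + 30 + 31 + 31 + 30 + 31 + 30 + 31 + 31 + 28 + 10 = 529.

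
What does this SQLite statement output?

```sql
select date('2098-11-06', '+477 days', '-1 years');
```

Applying '+477 days' to 2098-11-06: counting 477 days forward gives 2100-02-26.
Adding -1 year to 2100-02-26 gives 2099-02-26.

2099-02-26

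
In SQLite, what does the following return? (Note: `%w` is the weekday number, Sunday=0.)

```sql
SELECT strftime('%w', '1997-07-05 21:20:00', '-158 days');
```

First apply '-158 days': 1997-07-05 21:20:00 → 1997-01-28 21:20:00.
1997-01-28 is a Tuesday; with Sunday=0 that is 2.

2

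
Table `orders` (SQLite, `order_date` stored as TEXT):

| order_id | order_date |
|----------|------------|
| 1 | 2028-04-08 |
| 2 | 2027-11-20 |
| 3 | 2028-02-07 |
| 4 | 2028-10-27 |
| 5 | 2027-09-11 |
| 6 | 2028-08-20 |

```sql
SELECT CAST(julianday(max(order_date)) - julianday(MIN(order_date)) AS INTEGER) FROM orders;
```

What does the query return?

412

MIN = 2027-09-11, MAX = 2028-10-27.
19 days remain in September 2027 after the 11th (30 − 11).
Full months from October 2027 through September 2028 contribute their day counts.
Then 27 days into October 2028.
Total: 19 + 31 + 30 + 31 + 31 + 29 + 31 + 30 + 31 + 30 + 31 + 31 + 30 + 27 = 412.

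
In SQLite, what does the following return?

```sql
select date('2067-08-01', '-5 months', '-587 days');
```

Adding -5 months to 2067-08-01 gives 2067-03-01.
Applying '-587 days' to 2067-03-01: counting 587 days back gives 2065-07-22.

2065-07-22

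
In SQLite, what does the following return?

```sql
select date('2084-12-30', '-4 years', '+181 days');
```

Adding -4 years to 2084-12-30 gives 2080-12-30.
Applying '+181 days' to 2080-12-30: counting 181 days forward gives 2081-06-29.

2081-06-29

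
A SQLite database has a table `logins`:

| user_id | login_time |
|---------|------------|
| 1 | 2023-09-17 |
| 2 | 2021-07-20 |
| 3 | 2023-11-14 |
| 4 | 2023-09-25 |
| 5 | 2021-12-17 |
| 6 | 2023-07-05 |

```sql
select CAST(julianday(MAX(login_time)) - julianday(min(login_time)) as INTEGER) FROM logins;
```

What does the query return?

847

MIN = 2021-07-20, MAX = 2023-11-14.
11 days remain in July 2021 after the 20th (31 − 20).
Full months from August 2021 through October 2023 contribute their day counts.
Then 14 days into November 2023.
Total: 11 + 31 + 30 + 31 + 30 + 31 + 31 + 28 + 31 + 30 + 31 + 30 + 31 + 31 + 30 + 31 + 30 + 31 + 31 + 28 + 31 + 30 + 31 + 30 + 31 + 31 + 30 + 31 + 14 = 847.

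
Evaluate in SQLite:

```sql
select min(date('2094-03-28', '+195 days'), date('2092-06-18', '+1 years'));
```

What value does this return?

2093-06-18

date('2094-03-28', '+195 days') → 2094-10-09.
date('2092-06-18', '+1 years') → 2093-06-18.
Earlier of the two is 2093-06-18.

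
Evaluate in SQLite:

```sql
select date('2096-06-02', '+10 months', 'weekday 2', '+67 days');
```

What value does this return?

2097-06-08

Adding +10 months to 2096-06-02 gives 2097-04-02.
`weekday 2` advances to the next Tuesday; 2097-04-02 is already a Tuesday, so it stays at 2097-04-02.
Applying '+67 days' to 2097-04-02: counting 67 days forward gives 2097-06-08.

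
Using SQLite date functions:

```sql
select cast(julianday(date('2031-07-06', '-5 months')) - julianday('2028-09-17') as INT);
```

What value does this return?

Adding -5 months to 2031-07-06 gives 2031-02-06.
13 days remain in September 2028 after the 17th (30 − 17).
Full months from October 2028 through January 2031 contribute their day counts.
Then 6 days into February 2031.
Total: 13 + 31 + 30 + 31 + 31 + 28 + 31 + 30 + 31 + 30 + 31 + 31 + 30 + 31 + 30 + 31 + 31 + 28 + 31 + 30 + 31 + 30 + 31 + 31 + 30 + 31 + 30 + 31 + 31 + 6 = 872.

872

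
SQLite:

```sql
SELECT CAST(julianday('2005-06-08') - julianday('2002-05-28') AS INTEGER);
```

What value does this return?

1107

3 days remain in May 2002 after the 28th (31 − 28).
Full months from June 2002 through May 2005 contribute their day counts.
Then 8 days into June 2005.
Total: 3 + 30 + 31 + 31 + 30 + 31 + 30 + 31 + 31 + 28 + 31 + 30 + 31 + 30 + 31 + 31 + 30 + 31 + 30 + 31 + 31 + 29 + 31 + 30 + 31 + 30 + 31 + 31 + 30 + 31 + 30 + 31 + 31 + 28 + 31 + 30 + 31 + 8 = 1107.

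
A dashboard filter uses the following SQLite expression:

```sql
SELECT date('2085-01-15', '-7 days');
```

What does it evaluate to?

2085-01-08

Going back 7 days within January lands on 2085-01-08.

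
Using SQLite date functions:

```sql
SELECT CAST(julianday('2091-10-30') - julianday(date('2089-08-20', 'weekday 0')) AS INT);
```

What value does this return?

800

`weekday 0` advances to the next Sunday; 2089-08-20 is a Saturday, so it moves forward to 2089-08-21.
10 days remain in August 2089 after the 21st (31 − 21).
Full months from September 2089 through September 2091 contribute their day counts.
Then 30 days into October 2091.
Total: 10 + 30 + 31 + 30 + 31 + 31 + 28 + 31 + 30 + 31 + 30 + 31 + 31 + 30 + 31 + 30 + 31 + 31 + 28 + 31 + 30 + 31 + 30 + 31 + 31 + 30 + 30 = 800.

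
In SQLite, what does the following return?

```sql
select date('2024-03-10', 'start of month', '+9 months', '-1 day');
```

`start of month` rewinds 2024-03-10 to 2024-03-01.
Adding +9 months to 2024-03-01 gives 2024-12-01.
Going back 1 day from 2024-12-01 reaches 2024-11-30 (last day of November, 30 days).

2024-11-30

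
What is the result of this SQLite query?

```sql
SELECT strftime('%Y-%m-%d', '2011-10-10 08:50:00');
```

`%Y-%m-%d` extracts the ISO date: 2011-10-10.

2011-10-10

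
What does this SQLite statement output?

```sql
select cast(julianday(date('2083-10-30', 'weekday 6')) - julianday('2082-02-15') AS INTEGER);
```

`weekday 6` advances to the next Saturday; 2083-10-30 is already a Saturday, so it stays at 2083-10-30.
13 days remain in February 2082 after the 15th (28 − 15).
Full months from March 2082 through September 2083 contribute their day counts.
Then 30 days into October 2083.
Total: 13 + 31 + 30 + 31 + 30 + 31 + 31 + 30 + 31 + 30 + 31 + 31 + 28 + 31 + 30 + 31 + 30 + 31 + 31 + 30 + 30 = 622.

622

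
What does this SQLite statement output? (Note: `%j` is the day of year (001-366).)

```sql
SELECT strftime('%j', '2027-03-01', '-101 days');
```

324

First apply '-101 days': 2027-03-01 → 2026-11-20.
Day-of-year for 2026-11-20: days since 2026-01-01 inclusive = 324, zero-padded to 324.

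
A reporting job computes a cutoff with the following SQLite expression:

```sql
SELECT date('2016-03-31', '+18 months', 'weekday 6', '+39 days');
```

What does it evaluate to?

Adding +18 months to 2016-03-31 targets 2017-09-31. September 2017 has only 30 days, so SQLite normalizes the 1-day overflow forward to 2017-10-01.
`weekday 6` advances to the next Saturday; 2017-10-01 is a Sunday, so it moves forward to 2017-10-07.
October 2017 has 31 days; 24 remain after the 7th, so 25 days reach 2017-11-01.
Advancing 14 more days within November lands on 2017-11-15.

2017-11-15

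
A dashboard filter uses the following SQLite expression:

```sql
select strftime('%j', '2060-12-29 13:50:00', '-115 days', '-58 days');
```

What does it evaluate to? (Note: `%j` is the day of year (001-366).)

First apply '-115 days', '-58 days': 2060-12-29 13:50:00 → 2060-07-09 13:50:00.
Day-of-year for 2060-07-09: days since 2060-01-01 inclusive = 191, zero-padded to 191.

191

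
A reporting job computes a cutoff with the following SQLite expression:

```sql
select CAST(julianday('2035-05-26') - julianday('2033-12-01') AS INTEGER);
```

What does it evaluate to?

541

30 days remain in December 2033 after the 1st (31 − 1).
Full months from January 2034 through April 2035 contribute their day counts.
Then 26 days into May 2035.
Total: 30 + 31 + 28 + 31 + 30 + 31 + 30 + 31 + 31 + 30 + 31 + 30 + 31 + 31 + 28 + 31 + 30 + 26 = 541.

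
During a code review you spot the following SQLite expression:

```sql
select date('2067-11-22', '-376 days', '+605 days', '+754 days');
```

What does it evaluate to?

2070-08-01

Applying '-376 days' to 2067-11-22: counting 376 days back gives 2066-11-11.
Applying '+605 days' to 2066-11-11: counting 605 days forward gives 2068-07-08.
Applying '+754 days' to 2068-07-08: counting 754 days forward gives 2070-08-01.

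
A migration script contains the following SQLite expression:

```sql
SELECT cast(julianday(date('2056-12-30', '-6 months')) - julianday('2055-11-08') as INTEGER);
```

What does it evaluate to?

Adding -6 months to 2056-12-30 gives 2056-06-30.
22 days remain in November 2055 after the 8th (30 − 8).
Full months from December 2055 through May 2056 contribute their day counts.
Then 30 days into June 2056.
Total: 22 + 31 + 31 + 29 + 31 + 30 + 31 + 30 = 235.

235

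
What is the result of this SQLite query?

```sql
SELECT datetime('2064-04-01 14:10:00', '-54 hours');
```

-54 hours from 2064-04-01 14:10:00 is 2064-03-30 08:10:00 (crosses midnight).

2064-03-30 08:10:00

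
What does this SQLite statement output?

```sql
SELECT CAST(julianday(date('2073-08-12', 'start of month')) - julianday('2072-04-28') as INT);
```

`start of month` rewinds 2073-08-12 to 2073-08-01.
2 days remain in April 2072 after the 28th (30 − 28).
Full months from May 2072 through July 2073 contribute their day counts.
Then 1 day into August 2073.
Total: 2 + 31 + 30 + 31 + 31 + 30 + 31 + 30 + 31 + 31 + 28 + 31 + 30 + 31 + 30 + 31 + 1 = 460.

460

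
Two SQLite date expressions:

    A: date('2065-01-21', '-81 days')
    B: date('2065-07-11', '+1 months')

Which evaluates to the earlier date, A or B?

A

A = 2064-11-01.
B = 2065-08-11.
A is earlier.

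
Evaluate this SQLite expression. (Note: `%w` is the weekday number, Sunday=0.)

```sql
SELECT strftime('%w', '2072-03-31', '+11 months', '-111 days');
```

First apply '+11 months', '-111 days': 2072-03-31 → 2072-11-12.
2072-11-12 is a Saturday; with Sunday=0 that is 6.

6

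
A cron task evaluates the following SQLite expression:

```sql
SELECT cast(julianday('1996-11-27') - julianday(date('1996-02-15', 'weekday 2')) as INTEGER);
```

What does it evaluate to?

`weekday 2` advances to the next Tuesday; 1996-02-15 is a Thursday, so it moves forward to 1996-02-20.
9 days remain in February 1996 after the 20th (29 − 20).
Full months from March 1996 through October 1996 contribute their day counts.
Then 27 days into November 1996.
Total: 9 + 31 + 30 + 31 + 30 + 31 + 31 + 30 + 31 + 27 = 281.

281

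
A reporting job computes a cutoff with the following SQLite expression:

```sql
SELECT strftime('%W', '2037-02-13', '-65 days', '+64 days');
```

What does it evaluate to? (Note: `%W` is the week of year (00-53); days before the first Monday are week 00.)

First apply '-65 days', '+64 days': 2037-02-13 → 2037-02-12.
2037-02-12 is a Thursday. SQLite's %W counts Mondays since the year started; the result is 06.

06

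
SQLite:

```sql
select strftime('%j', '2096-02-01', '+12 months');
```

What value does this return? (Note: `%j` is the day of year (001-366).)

First apply '+12 months': 2096-02-01 → 2097-02-01.
Day-of-year for 2097-02-01: days since 2097-01-01 inclusive = 32, zero-padded to 032.

032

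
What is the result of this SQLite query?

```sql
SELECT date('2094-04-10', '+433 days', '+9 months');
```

2096-03-17

Applying '+433 days' to 2094-04-10: counting 433 days forward gives 2095-06-17.
Adding +9 months to 2095-06-17 gives 2096-03-17.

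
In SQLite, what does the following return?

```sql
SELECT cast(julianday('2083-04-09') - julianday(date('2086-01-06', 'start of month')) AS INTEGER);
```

-998

`start of month` rewinds 2086-01-06 to 2086-01-01.
21 days remain in April 2083 after the 9th (30 − 9).
Full months from May 2083 through December 2085 contribute their day counts.
Then 1 day into January 2086.
Total: 21 + 31 + 30 + 31 + 31 + 30 + 31 + 30 + 31 + 31 + 29 + 31 + 30 + 31 + 30 + 31 + 31 + 30 + 31 + 30 + 31 + 31 + 28 + 31 + 30 + 31 + 30 + 31 + 31 + 30 + 31 + 30 + 31 + 1 = 998.
The subtraction is earlier − later, so the result is −998 → -998.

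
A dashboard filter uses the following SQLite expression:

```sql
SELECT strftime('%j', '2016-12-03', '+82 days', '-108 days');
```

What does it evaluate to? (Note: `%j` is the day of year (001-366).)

First apply '+82 days', '-108 days': 2016-12-03 → 2016-11-07.
Day-of-year for 2016-11-07: days since 2016-01-01 inclusive = 312, zero-padded to 312.

312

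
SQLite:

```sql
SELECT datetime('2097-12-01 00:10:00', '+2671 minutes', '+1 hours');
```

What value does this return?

2097-12-02 21:41:00

2671 minutes = 44h 31m; +2671 minutes from 2097-12-01 00:10:00 is 2097-12-02 20:41:00 (crosses midnight).
+1 hours from 2097-12-02 20:41:00 is 2097-12-02 21:41:00.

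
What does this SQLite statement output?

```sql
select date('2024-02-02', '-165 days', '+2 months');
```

Applying '-165 days' to 2024-02-02: counting 165 days back gives 2023-08-21.
Adding +2 months to 2023-08-21 gives 2023-10-21.

2023-10-21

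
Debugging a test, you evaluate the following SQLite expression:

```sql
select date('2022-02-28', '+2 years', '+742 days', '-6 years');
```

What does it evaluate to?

2020-03-11

Adding +2 years to 2022-02-28 gives 2024-02-28.
Applying '+742 days' to 2024-02-28: counting 742 days forward gives 2026-03-11.
Adding -6 years to 2026-03-11 gives 2020-03-11.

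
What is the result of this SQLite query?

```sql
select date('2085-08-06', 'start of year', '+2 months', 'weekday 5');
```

`start of year` rewinds 2085-08-06 to 2085-01-01.
Adding +2 months to 2085-01-01 gives 2085-03-01.
`weekday 5` advances to the next Friday; 2085-03-01 is a Thursday, so it moves forward to 2085-03-02.

2085-03-02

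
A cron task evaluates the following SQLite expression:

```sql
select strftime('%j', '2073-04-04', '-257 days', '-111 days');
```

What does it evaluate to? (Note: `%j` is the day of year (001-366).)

092

First apply '-257 days', '-111 days': 2073-04-04 → 2072-04-01.
Day-of-year for 2072-04-01: days since 2072-01-01 inclusive = 92, zero-padded to 092.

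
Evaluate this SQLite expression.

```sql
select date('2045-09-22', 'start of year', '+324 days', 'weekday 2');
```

`start of year` rewinds 2045-09-22 to 2045-01-01.
Applying '+324 days' to 2045-01-01: counting 324 days forward gives 2045-11-21.
`weekday 2` advances to the next Tuesday; 2045-11-21 is already a Tuesday, so it stays at 2045-11-21.

2045-11-21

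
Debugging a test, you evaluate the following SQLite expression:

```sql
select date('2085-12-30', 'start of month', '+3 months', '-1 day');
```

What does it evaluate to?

`start of month` rewinds 2085-12-30 to 2085-12-01.
Adding +3 months to 2085-12-01 gives 2086-03-01.
Going back 1 day from 2086-03-01 reaches 2086-02-28 (last day of February, 28 days).

2086-02-28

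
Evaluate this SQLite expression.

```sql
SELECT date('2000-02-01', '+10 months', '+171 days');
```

2001-05-21

Adding +10 months to 2000-02-01 gives 2000-12-01.
Applying '+171 days' to 2000-12-01: counting 171 days forward gives 2001-05-21.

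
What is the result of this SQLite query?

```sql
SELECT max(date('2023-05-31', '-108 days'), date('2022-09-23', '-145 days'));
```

2023-02-12

date('2023-05-31', '-108 days') → 2023-02-12.
date('2022-09-23', '-145 days') → 2022-05-01.
Later of the two is 2023-02-12.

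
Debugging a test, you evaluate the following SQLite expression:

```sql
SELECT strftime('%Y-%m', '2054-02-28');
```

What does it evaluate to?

`%Y-%m` extracts the year-month: 2054-02.

2054-02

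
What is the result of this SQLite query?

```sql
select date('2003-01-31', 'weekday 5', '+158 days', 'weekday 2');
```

2003-07-08

`weekday 5` advances to the next Friday; 2003-01-31 is already a Friday, so it stays at 2003-01-31.
Applying '+158 days' to 2003-01-31: counting 158 days forward gives 2003-07-08.
`weekday 2` advances to the next Tuesday; 2003-07-08 is already a Tuesday, so it stays at 2003-07-08.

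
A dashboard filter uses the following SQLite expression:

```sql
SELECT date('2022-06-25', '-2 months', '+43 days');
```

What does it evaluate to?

2022-06-07

Adding -2 months to 2022-06-25 gives 2022-04-25.
Applying '+43 days' to 2022-04-25: counting 43 days forward gives 2022-06-07.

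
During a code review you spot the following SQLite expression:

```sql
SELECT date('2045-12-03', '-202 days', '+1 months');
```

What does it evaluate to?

2045-06-15

Applying '-202 days' to 2045-12-03: counting 202 days back gives 2045-05-15.
Adding +1 month to 2045-05-15 gives 2045-06-15.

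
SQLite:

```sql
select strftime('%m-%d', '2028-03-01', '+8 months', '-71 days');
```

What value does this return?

08-22

First apply '+8 months', '-71 days': 2028-03-01 → 2028-08-22.
`%m-%d` extracts the month-day: 08-22.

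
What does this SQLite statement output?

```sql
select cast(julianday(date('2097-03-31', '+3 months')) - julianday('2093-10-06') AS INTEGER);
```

1364

Adding +3 months to 2097-03-31 targets 2097-06-31. June 2097 has only 30 days, so SQLite normalizes the 1-day overflow forward to 2097-07-01.
25 days remain in October 2093 after the 6th (31 − 6).
Full months from November 2093 through June 2097 contribute their day counts.
Then 1 day into July 2097.
Total: 25 + 30 + 31 + 31 + 28 + 31 + 30 + 31 + 30 + 31 + 31 + 30 + 31 + 30 + 31 + 31 + 28 + 31 + 30 + 31 + 30 + 31 + 31 + 30 + 31 + 30 + 31 + 31 + 29 + 31 + 30 + 31 + 30 + 31 + 31 + 30 + 31 + 30 + 31 + 31 + 28 + 31 + 30 + 31 + 30 + 1 = 1364.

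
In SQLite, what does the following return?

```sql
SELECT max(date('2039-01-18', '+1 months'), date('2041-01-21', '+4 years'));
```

date('2039-01-18', '+1 months') → 2039-02-18.
date('2041-01-21', '+4 years') → 2045-01-21.
Later of the two is 2045-01-21.

2045-01-21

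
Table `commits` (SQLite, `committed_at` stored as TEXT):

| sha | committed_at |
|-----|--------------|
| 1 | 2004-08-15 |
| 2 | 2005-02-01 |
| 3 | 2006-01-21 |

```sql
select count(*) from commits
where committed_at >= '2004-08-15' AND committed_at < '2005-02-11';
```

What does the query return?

2

Rows in [2004-08-15, 2005-02-11): 2004-08-15, 2005-02-01 → 2 rows.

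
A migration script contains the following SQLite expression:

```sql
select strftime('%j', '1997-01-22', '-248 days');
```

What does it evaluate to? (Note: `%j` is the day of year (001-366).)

First apply '-248 days': 1997-01-22 → 1996-05-19.
Day-of-year for 1996-05-19: days since 1996-01-01 inclusive = 140, zero-padded to 140.

140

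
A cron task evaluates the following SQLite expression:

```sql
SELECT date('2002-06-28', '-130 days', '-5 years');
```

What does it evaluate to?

1997-02-18

Applying '-130 days' to 2002-06-28: counting 130 days back gives 2002-02-18.
Adding -5 years to 2002-02-18 gives 1997-02-18.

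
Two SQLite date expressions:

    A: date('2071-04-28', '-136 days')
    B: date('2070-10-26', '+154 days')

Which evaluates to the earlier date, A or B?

A

A = 2070-12-13.
B = 2071-03-29.
A is earlier.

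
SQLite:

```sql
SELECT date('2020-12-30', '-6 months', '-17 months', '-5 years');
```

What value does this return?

2014-01-30

Adding -6 months to 2020-12-30 gives 2020-06-30.
Adding -17 months to 2020-06-30 gives 2019-01-30.
Adding -5 years to 2019-01-30 gives 2014-01-30.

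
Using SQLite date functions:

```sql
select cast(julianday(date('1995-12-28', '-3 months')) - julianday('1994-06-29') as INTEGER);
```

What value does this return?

456

Adding -3 months to 1995-12-28 gives 1995-09-28.
1 day remains in June 1994 after the 29th (30 − 29).
Full months from July 1994 through August 1995 contribute their day counts.
Then 28 days into September 1995.
Total: 1 + 31 + 31 + 30 + 31 + 30 + 31 + 31 + 28 + 31 + 30 + 31 + 30 + 31 + 31 + 28 = 456.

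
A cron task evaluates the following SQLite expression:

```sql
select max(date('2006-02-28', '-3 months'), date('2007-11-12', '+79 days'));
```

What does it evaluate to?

2008-01-30

date('2006-02-28', '-3 months') → 2005-11-28.
date('2007-11-12', '+79 days') → 2008-01-30.
Later of the two is 2008-01-30.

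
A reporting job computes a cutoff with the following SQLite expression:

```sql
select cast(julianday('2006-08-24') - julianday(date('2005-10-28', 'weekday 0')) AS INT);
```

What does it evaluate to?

298

`weekday 0` advances to the next Sunday; 2005-10-28 is a Friday, so it moves forward to 2005-10-30.
1 day remains in October 2005 after the 30th (31 − 30).
Full months from November 2005 through July 2006 contribute their day counts.
Then 24 days into August 2006.
Total: 1 + 30 + 31 + 31 + 28 + 31 + 30 + 31 + 30 + 31 + 24 = 298.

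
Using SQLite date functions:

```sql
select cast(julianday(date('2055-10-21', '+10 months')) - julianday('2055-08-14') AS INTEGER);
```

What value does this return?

Adding +10 months to 2055-10-21 gives 2056-08-21.
17 days remain in August 2055 after the 14th (31 − 14).
Full months from September 2055 through July 2056 contribute their day counts.
Then 21 days into August 2056.
Total: 17 + 30 + 31 + 30 + 31 + 31 + 29 + 31 + 30 + 31 + 30 + 31 + 21 = 373.

373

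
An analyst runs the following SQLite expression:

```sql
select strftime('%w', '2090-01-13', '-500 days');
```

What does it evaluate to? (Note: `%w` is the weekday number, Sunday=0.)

First apply '-500 days': 2090-01-13 → 2088-08-31.
2088-08-31 is a Tuesday; with Sunday=0 that is 2.

2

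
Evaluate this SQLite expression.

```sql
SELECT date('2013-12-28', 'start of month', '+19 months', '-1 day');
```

`start of month` rewinds 2013-12-28 to 2013-12-01.
Adding +19 months to 2013-12-01 gives 2015-07-01.
Going back 1 day from 2015-07-01 reaches 2015-06-30 (last day of June, 30 days).

2015-06-30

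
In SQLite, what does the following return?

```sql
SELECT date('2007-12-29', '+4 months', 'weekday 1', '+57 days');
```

Adding +4 months to 2007-12-29 gives 2008-04-29.
`weekday 1` advances to the next Monday; 2008-04-29 is a Tuesday, so it moves forward to 2008-05-05.
Applying '+57 days' to 2008-05-05: counting 57 days forward gives 2008-07-01.

2008-07-01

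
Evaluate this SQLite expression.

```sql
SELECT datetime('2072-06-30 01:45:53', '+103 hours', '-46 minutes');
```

+103 hours from 2072-06-30 01:45:53 is 2072-07-04 08:45:53 (crosses midnight).
-46 minutes from 2072-07-04 08:45:53 is 2072-07-04 07:59:53.

2072-07-04 07:59:53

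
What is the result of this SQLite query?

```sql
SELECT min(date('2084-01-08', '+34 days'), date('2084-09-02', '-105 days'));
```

date('2084-01-08', '+34 days') → 2084-02-11.
date('2084-09-02', '-105 days') → 2084-05-20.
Earlier of the two is 2084-02-11.

2084-02-11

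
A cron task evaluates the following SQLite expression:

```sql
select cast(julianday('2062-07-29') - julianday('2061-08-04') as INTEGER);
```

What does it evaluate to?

359

27 days remain in August 2061 after the 4th (31 − 4).
Full months from September 2061 through June 2062 contribute their day counts.
Then 29 days into July 2062.
Total: 27 + 30 + 31 + 30 + 31 + 31 + 28 + 31 + 30 + 31 + 30 + 29 = 359.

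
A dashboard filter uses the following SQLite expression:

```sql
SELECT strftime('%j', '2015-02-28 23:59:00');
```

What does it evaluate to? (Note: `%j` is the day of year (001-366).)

Day-of-year for 2015-02-28: days since 2015-01-01 inclusive = 59, zero-padded to 059.

059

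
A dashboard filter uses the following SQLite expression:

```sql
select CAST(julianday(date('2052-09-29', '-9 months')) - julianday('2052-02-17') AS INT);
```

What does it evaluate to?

-50

Adding -9 months to 2052-09-29 gives 2051-12-29.
2 days remain in December 2051 after the 29th (31 − 29).
January 2052: 31 days.
Then 17 days into February 2052.
Total: 2 + 31 + 17 = 50.
The subtraction is earlier − later, so the result is −50 → -50.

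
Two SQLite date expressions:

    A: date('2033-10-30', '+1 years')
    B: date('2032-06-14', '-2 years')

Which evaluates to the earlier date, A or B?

B

A = 2034-10-30.
B = 2030-06-14.
B is earlier.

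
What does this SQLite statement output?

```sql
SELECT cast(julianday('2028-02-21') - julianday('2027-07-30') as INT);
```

206

1 day remains in July 2027 after the 30th (31 − 30).
Full months from August 2027 through January 2028 contribute their day counts.
Then 21 days into February 2028.
Total: 1 + 31 + 30 + 31 + 30 + 31 + 31 + 21 = 206.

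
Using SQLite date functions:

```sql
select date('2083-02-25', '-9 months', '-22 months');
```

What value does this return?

2080-07-25

Adding -9 months to 2083-02-25 gives 2082-05-25.
Adding -22 months to 2082-05-25 gives 2080-07-25.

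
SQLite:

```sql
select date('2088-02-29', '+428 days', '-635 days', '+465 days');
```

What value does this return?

2088-11-13

Applying '+428 days' to 2088-02-29: counting 428 days forward gives 2089-05-02.
Applying '-635 days' to 2089-05-02: counting 635 days back gives 2087-08-06.
Applying '+465 days' to 2087-08-06: counting 465 days forward gives 2088-11-13.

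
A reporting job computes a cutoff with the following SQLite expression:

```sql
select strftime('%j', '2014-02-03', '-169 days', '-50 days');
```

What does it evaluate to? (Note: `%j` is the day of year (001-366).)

First apply '-169 days', '-50 days': 2014-02-03 → 2013-06-29.
Day-of-year for 2013-06-29: days since 2013-01-01 inclusive = 180, zero-padded to 180.

180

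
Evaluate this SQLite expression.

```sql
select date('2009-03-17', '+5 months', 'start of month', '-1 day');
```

Adding +5 months to 2009-03-17 gives 2009-08-17.
`start of month` rewinds 2009-08-17 to 2009-08-01.
Going back 1 day from 2009-08-01 reaches 2009-07-31 (last day of July, 31 days).

2009-07-31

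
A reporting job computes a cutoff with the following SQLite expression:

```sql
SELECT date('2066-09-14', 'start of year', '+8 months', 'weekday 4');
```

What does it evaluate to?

2066-09-02

`start of year` rewinds 2066-09-14 to 2066-01-01.
Adding +8 months to 2066-01-01 gives 2066-09-01.
`weekday 4` advances to the next Thursday; 2066-09-01 is a Wednesday, so it moves forward to 2066-09-02.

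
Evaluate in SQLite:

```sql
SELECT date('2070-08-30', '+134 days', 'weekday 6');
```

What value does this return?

2071-01-17

Applying '+134 days' to 2070-08-30: counting 134 days forward gives 2071-01-11.
`weekday 6` advances to the next Saturday; 2071-01-11 is a Sunday, so it moves forward to 2071-01-17.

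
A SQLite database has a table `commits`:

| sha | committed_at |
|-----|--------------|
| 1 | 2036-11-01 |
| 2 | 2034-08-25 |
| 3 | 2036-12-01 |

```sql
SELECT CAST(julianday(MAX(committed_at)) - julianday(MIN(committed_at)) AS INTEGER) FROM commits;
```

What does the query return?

829

MIN = 2034-08-25, MAX = 2036-12-01.
6 days remain in August 2034 after the 25th (31 − 25).
Full months from September 2034 through November 2036 contribute their day counts.
Then 1 day into December 2036.
Total: 6 + 30 + 31 + 30 + 31 + 31 + 28 + 31 + 30 + 31 + 30 + 31 + 31 + 30 + 31 + 30 + 31 + 31 + 29 + 31 + 30 + 31 + 30 + 31 + 31 + 30 + 31 + 30 + 1 = 829.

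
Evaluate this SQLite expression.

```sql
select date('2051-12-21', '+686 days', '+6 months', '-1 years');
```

Applying '+686 days' to 2051-12-21: counting 686 days forward gives 2053-11-06.
Adding +6 months to 2053-11-06 gives 2054-05-06.
Adding -1 year to 2054-05-06 gives 2053-05-06.

2053-05-06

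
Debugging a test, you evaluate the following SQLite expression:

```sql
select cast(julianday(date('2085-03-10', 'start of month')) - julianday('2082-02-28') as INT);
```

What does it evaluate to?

`start of month` rewinds 2085-03-10 to 2085-03-01.
0 days remain in February 2082 after the 28th (28 − 28).
Full months from March 2082 through February 2085 contribute their day counts.
Then 1 day into March 2085.
Total: 0 + 31 + 30 + 31 + 30 + 31 + 31 + 30 + 31 + 30 + 31 + 31 + 28 + 31 + 30 + 31 + 30 + 31 + 31 + 30 + 31 + 30 + 31 + 31 + 29 + 31 + 30 + 31 + 30 + 31 + 31 + 30 + 31 + 30 + 31 + 31 + 28 + 1 = 1097.

1097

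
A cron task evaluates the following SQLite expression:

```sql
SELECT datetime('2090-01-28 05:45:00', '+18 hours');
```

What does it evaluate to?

2090-01-28 23:45:00

+18 hours from 2090-01-28 05:45:00 is 2090-01-28 23:45:00.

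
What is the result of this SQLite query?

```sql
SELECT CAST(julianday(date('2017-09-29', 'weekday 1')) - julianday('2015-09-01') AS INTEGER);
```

762

`weekday 1` advances to the next Monday; 2017-09-29 is a Friday, so it moves forward to 2017-10-02.
29 days remain in September 2015 after the 1st (30 − 1).
Full months from October 2015 through September 2017 contribute their day counts.
Then 2 days into October 2017.
Total: 29 + 31 + 30 + 31 + 31 + 29 + 31 + 30 + 31 + 30 + 31 + 31 + 30 + 31 + 30 + 31 + 31 + 28 + 31 + 30 + 31 + 30 + 31 + 31 + 30 + 2 = 762.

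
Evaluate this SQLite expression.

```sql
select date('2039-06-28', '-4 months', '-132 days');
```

2038-10-19

Adding -4 months to 2039-06-28 gives 2039-02-28.
Applying '-132 days' to 2039-02-28: counting 132 days back gives 2038-10-19.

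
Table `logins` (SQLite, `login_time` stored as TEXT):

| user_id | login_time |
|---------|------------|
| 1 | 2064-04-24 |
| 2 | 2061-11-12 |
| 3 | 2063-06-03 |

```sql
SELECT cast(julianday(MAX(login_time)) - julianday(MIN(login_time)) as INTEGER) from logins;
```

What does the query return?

MIN = 2061-11-12, MAX = 2064-04-24.
18 days remain in November 2061 after the 12th (30 − 12).
Full months from December 2061 through March 2064 contribute their day counts.
Then 24 days into April 2064.
Total: 18 + 31 + 31 + 28 + 31 + 30 + 31 + 30 + 31 + 31 + 30 + 31 + 30 + 31 + 31 + 28 + 31 + 30 + 31 + 30 + 31 + 31 + 30 + 31 + 30 + 31 + 31 + 29 + 31 + 24 = 894.

894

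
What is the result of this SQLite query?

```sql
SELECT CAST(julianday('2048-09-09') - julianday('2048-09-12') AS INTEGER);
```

Both dates are in September 2048: 12 − 9 = 3.
The subtraction is earlier − later, so the result is −3 → -3.

-3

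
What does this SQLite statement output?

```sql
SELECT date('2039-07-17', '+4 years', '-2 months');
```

2043-05-17

Adding +4 years to 2039-07-17 gives 2043-07-17.
Adding -2 months to 2043-07-17 gives 2043-05-17.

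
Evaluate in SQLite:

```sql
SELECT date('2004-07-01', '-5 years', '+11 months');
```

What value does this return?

2000-06-01

Adding -5 years to 2004-07-01 gives 1999-07-01.
Adding +11 months to 1999-07-01 gives 2000-06-01.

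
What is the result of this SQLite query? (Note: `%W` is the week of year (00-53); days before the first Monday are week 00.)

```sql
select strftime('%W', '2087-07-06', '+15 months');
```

40

First apply '+15 months': 2087-07-06 → 2088-10-06.
2088-10-06 is a Wednesday. SQLite's %W counts Mondays since the year started; the result is 40.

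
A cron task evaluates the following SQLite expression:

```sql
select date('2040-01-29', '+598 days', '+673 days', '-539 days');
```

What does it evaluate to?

Applying '+598 days' to 2040-01-29: counting 598 days forward gives 2041-09-18.
Applying '+673 days' to 2041-09-18: counting 673 days forward gives 2043-07-23.
Applying '-539 days' to 2043-07-23: counting 539 days back gives 2042-01-30.

2042-01-30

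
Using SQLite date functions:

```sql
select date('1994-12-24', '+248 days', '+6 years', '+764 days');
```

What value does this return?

Applying '+248 days' to 1994-12-24: counting 248 days forward gives 1995-08-29.
Adding +6 years to 1995-08-29 gives 2001-08-29.
Applying '+764 days' to 2001-08-29: counting 764 days forward gives 2003-10-02.

2003-10-02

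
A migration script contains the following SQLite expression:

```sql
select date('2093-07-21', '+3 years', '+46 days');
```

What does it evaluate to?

Adding +3 years to 2093-07-21 gives 2096-07-21.
Applying '+46 days' to 2096-07-21: counting 46 days forward gives 2096-09-05.

2096-09-05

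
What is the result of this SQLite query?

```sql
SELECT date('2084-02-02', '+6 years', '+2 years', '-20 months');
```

Adding +6 years to 2084-02-02 gives 2090-02-02.
Adding +2 years to 2090-02-02 gives 2092-02-02.
Adding -20 months to 2092-02-02 gives 2090-06-02.

2090-06-02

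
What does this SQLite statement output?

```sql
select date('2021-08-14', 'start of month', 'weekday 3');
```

`start of month` rewinds 2021-08-14 to 2021-08-01.
`weekday 3` advances to the next Wednesday; 2021-08-01 is a Sunday, so it moves forward to 2021-08-04.

2021-08-04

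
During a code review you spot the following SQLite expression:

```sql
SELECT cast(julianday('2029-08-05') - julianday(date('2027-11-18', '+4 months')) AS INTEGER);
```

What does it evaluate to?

Adding +4 months to 2027-11-18 gives 2028-03-18.
13 days remain in March 2028 after the 18th (31 − 18).
Full months from April 2028 through July 2029 contribute their day counts.
Then 5 days into August 2029.
Total: 13 + 30 + 31 + 30 + 31 + 31 + 30 + 31 + 30 + 31 + 31 + 28 + 31 + 30 + 31 + 30 + 31 + 5 = 505.

505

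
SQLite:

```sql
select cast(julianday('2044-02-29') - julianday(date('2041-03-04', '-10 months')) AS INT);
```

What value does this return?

1396

Adding -10 months to 2041-03-04 gives 2040-05-04.
27 days remain in May 2040 after the 4th (31 − 4).
Full months from June 2040 through January 2044 contribute their day counts.
Then 29 days into February 2044.
Total: 27 + 30 + 31 + 31 + 30 + 31 + 30 + 31 + 31 + 28 + 31 + 30 + 31 + 30 + 31 + 31 + 30 + 31 + 30 + 31 + 31 + 28 + 31 + 30 + 31 + 30 + 31 + 31 + 30 + 31 + 30 + 31 + 31 + 28 + 31 + 30 + 31 + 30 + 31 + 31 + 30 + 31 + 30 + 31 + 31 + 29 = 1396.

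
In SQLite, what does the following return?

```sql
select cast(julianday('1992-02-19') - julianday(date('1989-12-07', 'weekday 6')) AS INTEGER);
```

802

`weekday 6` advances to the next Saturday; 1989-12-07 is a Thursday, so it moves forward to 1989-12-09.
22 days remain in December 1989 after the 9th (31 − 9).
Full months from January 1990 through January 1992 contribute their day counts.
Then 19 days into February 1992.
Total: 22 + 31 + 28 + 31 + 30 + 31 + 30 + 31 + 31 + 30 + 31 + 30 + 31 + 31 + 28 + 31 + 30 + 31 + 30 + 31 + 31 + 30 + 31 + 30 + 31 + 31 + 19 = 802.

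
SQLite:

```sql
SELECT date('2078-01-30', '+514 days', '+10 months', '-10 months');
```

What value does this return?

2079-06-28

Applying '+514 days' to 2078-01-30: counting 514 days forward gives 2079-06-28.
Adding +10 months to 2079-06-28 gives 2080-04-28.
Adding -10 months to 2080-04-28 gives 2079-06-28.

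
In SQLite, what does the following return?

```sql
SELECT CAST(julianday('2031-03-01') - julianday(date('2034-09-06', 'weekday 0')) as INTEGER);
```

`weekday 0` advances to the next Sunday; 2034-09-06 is a Wednesday, so it moves forward to 2034-09-10.
30 days remain in March 2031 after the 1st (31 − 1).
Full months from April 2031 through August 2034 contribute their day counts.
Then 10 days into September 2034.
Total: 30 + 30 + 31 + 30 + 31 + 31 + 30 + 31 + 30 + 31 + 31 + 29 + 31 + 30 + 31 + 30 + 31 + 31 + 30 + 31 + 30 + 31 + 31 + 28 + 31 + 30 + 31 + 30 + 31 + 31 + 30 + 31 + 30 + 31 + 31 + 28 + 31 + 30 + 31 + 30 + 31 + 31 + 10 = 1289.
The subtraction is earlier − later, so the result is −1289 → -1289.

-1289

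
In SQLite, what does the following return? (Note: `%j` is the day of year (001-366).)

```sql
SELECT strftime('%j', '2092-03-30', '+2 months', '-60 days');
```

091

First apply '+2 months', '-60 days': 2092-03-30 → 2092-03-31.
Day-of-year for 2092-03-31: days since 2092-01-01 inclusive = 91, zero-padded to 091.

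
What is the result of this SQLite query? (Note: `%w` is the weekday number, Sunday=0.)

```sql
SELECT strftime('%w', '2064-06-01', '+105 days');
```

0

First apply '+105 days': 2064-06-01 → 2064-09-14.
2064-09-14 is a Sunday; with Sunday=0 that is 0.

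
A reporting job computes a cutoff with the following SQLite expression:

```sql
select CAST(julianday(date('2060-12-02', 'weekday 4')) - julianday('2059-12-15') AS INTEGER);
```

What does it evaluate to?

353

`weekday 4` advances to the next Thursday; 2060-12-02 is already a Thursday, so it stays at 2060-12-02.
16 days remain in December 2059 after the 15th (31 − 15).
Full months from January 2060 through November 2060 contribute their day counts.
Then 2 days into December 2060.
Total: 16 + 31 + 29 + 31 + 30 + 31 + 30 + 31 + 31 + 30 + 31 + 30 + 2 = 353.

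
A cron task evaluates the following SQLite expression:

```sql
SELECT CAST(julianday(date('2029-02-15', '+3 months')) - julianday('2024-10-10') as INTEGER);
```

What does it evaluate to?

Adding +3 months to 2029-02-15 gives 2029-05-15.
21 days remain in October 2024 after the 10th (31 − 10).
Full months from November 2024 through April 2029 contribute their day counts.
Then 15 days into May 2029.
Total: 21 + 30 + 31 + 31 + 28 + 31 + 30 + 31 + 30 + 31 + 31 + 30 + 31 + 30 + 31 + 31 + 28 + 31 + 30 + 31 + 30 + 31 + 31 + 30 + 31 + 30 + 31 + 31 + 28 + 31 + 30 + 31 + 30 + 31 + 31 + 30 + 31 + 30 + 31 + 31 + 29 + 31 + 30 + 31 + 30 + 31 + 31 + 30 + 31 + 30 + 31 + 31 + 28 + 31 + 30 + 15 = 1678.

1678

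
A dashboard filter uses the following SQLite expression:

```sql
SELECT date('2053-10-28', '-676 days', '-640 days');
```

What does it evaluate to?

2050-03-22

Applying '-676 days' to 2053-10-28: counting 676 days back gives 2051-12-22.
Applying '-640 days' to 2051-12-22: counting 640 days back gives 2050-03-22.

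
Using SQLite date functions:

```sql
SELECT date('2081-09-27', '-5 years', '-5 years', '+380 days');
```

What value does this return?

Adding -5 years to 2081-09-27 gives 2076-09-27.
Adding -5 years to 2076-09-27 gives 2071-09-27.
Applying '+380 days' to 2071-09-27: counting 380 days forward gives 2072-10-11.

2072-10-11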